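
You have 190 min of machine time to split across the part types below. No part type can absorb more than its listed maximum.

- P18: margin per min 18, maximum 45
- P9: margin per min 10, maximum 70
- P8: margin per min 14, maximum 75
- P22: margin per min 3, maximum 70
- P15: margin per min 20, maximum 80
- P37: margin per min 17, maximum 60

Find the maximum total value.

3500

Rank by margin per min: P15 20 > P18 18 > P37 17 > P8 14 > P9 10 > P22 3.
Give P15 80 to hit its cap of 80 ; 110 left.
P18: +45 to 45 (cap) ; 65 left.
P37: +60 to 60 (cap) ; 5 left.
P8: +5 (room for 75) → 5. Pool exhausted.
Total = 18×45 + 14×5 + 20×80 + 17×60 = 3500.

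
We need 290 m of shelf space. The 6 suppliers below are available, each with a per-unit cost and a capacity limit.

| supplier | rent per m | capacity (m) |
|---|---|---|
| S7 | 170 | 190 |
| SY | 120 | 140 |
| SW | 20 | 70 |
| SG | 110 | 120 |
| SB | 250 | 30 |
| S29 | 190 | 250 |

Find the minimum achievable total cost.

26600

Fill from the cheapest supplier first.
Take 70 from SW at 20 ; need 220 more.
SG at 110: take all 120 m ; 100 still needed.
SY (120): take the remaining 100 ; done.
S7, S29, SB: unused.
Cost = 70×20 + 120×110 + 100×120 = 26600.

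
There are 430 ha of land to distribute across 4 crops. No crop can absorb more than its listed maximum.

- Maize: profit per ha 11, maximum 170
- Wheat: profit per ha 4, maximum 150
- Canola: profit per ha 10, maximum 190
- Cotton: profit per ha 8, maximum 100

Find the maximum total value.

Order the crops by profit per ha: Maize 11 > Canola 10 > Cotton 8 > Wheat 4.
Maize: +170 to 170 (cap) — 260 left.
Give Canola 190 to hit its cap of 190 — 70 left.
Only 70 left; Cotton takes them to reach 70.
Total = 11×170 + 10×190 + 8×70 = 4330.

4330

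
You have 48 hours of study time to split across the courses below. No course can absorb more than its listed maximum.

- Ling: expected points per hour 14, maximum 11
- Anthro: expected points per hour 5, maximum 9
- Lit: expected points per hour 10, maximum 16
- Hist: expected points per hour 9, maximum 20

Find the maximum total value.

Highest expected points per hour first: Ling 14 > Lit 10 > Hist 9 > Anthro 5.
Ling takes 11 to reach its cap of 11 — 37 left.
Lit takes 16 to reach its cap of 16 — 21 left.
Give Hist 20 to hit its cap of 20 — 1 left.
Anthro: +1 (room for 9) → 1. Pool exhausted.
Total = 14×11 + 5×1 + 10×16 + 9×20 = 499.

499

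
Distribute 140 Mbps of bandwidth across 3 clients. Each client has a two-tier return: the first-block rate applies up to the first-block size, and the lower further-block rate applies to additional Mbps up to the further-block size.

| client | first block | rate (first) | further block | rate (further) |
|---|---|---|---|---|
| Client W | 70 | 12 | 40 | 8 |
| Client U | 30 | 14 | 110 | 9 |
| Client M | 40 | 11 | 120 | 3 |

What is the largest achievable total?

Rank every tier by rate: Client U/T1 14 > Client W/T1 12 > Client M/T1 11 > Client U/T2 9 > Client W/T2 8 > Client M/T2 3.
Fill Client U T1 block (30 at 14) ; 110 left.
Client W/T1 (12): +70 ; 40 left.
Fill Client M T1 block (40 at 11) ; 0 left.
Total = 14×30 + 12×70 + 11×40 = 1700.

1700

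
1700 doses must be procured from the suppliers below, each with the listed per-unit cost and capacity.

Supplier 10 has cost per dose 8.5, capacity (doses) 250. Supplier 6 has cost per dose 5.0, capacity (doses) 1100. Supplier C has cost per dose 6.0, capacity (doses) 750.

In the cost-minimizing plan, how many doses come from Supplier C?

Use suppliers in increasing cost order.
Take 1100 from Supplier 6 at 5.0 → need 600 more.
Supplier C at 6.0: take 600 of its 750 → requirement met.
Supplier 10: unused.

600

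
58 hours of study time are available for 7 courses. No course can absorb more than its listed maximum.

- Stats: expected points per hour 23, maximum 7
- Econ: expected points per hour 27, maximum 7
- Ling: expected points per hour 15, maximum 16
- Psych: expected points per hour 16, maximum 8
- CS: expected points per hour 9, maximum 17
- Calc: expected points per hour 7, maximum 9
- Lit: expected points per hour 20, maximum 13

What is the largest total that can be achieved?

Order the courses by expected points per hour: Econ 27 > Stats 23 > Lit 20 > Psych 16 > Ling 15 > CS 9 > Calc 7.
Econ takes 7 to reach its cap of 7 → 51 left.
Give Stats 7 to hit its cap of 7 → 44 left.
Give Lit 13 to hit its cap of 13 → 31 left.
Give Psych 8 to hit its cap of 8 → 23 left.
Give Ling 16 to hit its cap of 16 → 7 left.
CS: +7 (room for 17) → 7. Pool exhausted.
Total = 23×7 + 27×7 + 15×16 + 16×8 + 9×7 + 20×13 = 1041.

1041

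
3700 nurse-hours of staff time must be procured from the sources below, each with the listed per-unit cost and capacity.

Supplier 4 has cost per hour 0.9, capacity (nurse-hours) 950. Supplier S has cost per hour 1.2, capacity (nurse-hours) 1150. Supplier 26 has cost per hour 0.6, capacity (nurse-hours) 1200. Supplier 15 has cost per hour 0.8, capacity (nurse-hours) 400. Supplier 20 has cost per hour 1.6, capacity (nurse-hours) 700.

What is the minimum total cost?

3275

Cheapest first:
Take 1200 from Supplier 26 at 0.6 → need 2500 more.
Supplier 15 at 0.8: take all 400 nurse-hours → 2100 still needed.
Supplier 4 (0.9): use full 950 → 1150 nurse-hours to go.
Take 1150 from Supplier S at 1.2 → need 0 more.
Supplier 20: unused.
Cost = 1200×0.6 + 400×0.8 + 950×0.9 + 1150×1.2 = 3275.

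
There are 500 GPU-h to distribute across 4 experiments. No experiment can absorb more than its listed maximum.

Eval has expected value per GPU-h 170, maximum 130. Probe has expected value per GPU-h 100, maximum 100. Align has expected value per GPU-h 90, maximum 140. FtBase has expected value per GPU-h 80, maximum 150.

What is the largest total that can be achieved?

Highest expected value per GPU-h first: Eval 170 > Probe 100 > Align 90 > FtBase 80.
Eval takes 130 to reach its cap of 130 → 370 left.
Probe: +100 to 100 (cap) → 270 left.
Give Align 140 to hit its cap of 140 → 130 left.
FtBase: +130 (room for 150) → 130. Pool exhausted.
Total = 170×130 + 100×100 + 90×140 + 80×130 = 55100.

55100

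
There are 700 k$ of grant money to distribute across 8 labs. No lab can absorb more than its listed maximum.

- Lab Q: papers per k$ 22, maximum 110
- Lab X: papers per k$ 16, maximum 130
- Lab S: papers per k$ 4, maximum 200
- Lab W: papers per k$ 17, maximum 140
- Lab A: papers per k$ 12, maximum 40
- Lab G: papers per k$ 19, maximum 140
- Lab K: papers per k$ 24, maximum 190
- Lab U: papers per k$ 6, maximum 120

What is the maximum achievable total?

13940

Order the labs by papers per k$: Lab K 24 > Lab Q 22 > Lab G 19 > Lab W 17 > Lab X 16 > Lab A 12 > Lab U 6 > Lab S 4.
Lab K takes 190 to reach its cap of 190 → 510 left.
Give Lab Q 110 to hit its cap of 110 → 400 left.
Lab G: +140 to 140 (cap) → 260 left.
Give Lab W 140 to hit its cap of 140 → 120 left.
Lab X: +120 (room for 130) → 120. Pool exhausted.
Total = 22×110 + 16×120 + 17×140 + 19×140 + 24×190 = 13940.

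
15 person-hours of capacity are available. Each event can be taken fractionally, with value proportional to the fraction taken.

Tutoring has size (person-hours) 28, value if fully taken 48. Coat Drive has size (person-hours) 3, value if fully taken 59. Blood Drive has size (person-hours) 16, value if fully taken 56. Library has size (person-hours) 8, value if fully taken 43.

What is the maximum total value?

116

Sort by value density: Coat Drive 59/3≈19.7, Library 43/8≈5.38, Blood Drive 56/16≈3.5, Tutoring 48/28≈1.71.
Coat Drive: take in full, 3 person-hours for value 59 — 12 left.
Take all of Library (8 person-hours, value 43) — 4 person-hours left.
4 person-hours left: a 4/16 share of Blood Drive gives 56×4/16 = 14.
Total value = 116.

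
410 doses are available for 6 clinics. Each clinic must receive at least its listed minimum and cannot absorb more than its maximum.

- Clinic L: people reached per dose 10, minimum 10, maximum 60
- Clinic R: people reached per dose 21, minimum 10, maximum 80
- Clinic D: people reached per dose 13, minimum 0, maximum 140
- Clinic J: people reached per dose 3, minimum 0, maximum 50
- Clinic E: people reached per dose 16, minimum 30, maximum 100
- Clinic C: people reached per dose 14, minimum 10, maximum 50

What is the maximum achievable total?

Meeting every minimum uses 10+10+0+0+30+10 = 60 doses, leaving 350.
Highest people reached per dose first: Clinic R 21 > Clinic E 16 > Clinic C 14 > Clinic D 13 > Clinic L 10 > Clinic J 3.
Clinic R: +70 to 80 (cap) ; 280 left.
Clinic E: +70 to 100 (cap) ; 210 left.
Clinic C takes 40 more to reach its cap of 50 ; 170 left.
Clinic D takes 140 more to reach its cap of 140 ; 30 left.
Only 30 left; Clinic L takes them to reach 40.
Total = 10×40 + 21×80 + 13×140 + 16×100 + 14×50 = 6200.

6200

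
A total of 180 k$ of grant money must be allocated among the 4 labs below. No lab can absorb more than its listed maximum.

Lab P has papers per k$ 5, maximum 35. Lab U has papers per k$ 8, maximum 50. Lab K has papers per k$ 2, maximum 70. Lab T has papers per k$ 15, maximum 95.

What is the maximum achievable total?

Order the labs by papers per k$: Lab T 15 > Lab U 8 > Lab P 5 > Lab K 2.
Give Lab T 95 to hit its cap of 95 → 85 left.
Lab U takes 50 to reach its cap of 50 → 35 left.
Lab P takes 35 to reach its cap of 35 → 0 left.
Total = 5×35 + 8×50 + 15×95 = 2000.

2000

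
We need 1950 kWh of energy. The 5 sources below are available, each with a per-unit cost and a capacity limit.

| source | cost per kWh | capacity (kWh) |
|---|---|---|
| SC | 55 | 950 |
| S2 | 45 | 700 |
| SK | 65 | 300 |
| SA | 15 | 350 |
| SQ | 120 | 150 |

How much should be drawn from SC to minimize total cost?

Cheapest first:
SA at 15: take all 350 kWh → 1600 still needed.
S2 at 45: take all 700 kWh → 900 still needed.
SC (55): take the remaining 900 → done.
SK, SQ: unused.

900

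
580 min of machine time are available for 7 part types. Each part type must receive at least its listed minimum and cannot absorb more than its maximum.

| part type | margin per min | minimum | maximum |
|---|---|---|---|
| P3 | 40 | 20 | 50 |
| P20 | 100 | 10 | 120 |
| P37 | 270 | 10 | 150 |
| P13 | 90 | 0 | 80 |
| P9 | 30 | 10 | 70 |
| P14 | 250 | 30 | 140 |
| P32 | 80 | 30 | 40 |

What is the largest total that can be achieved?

99800

Meeting every minimum uses 20+10+10+0+10+30+30 = 110 min, leaving 470.
Highest margin per min first: P37 270 > P14 250 > P20 100 > P13 90 > P32 80 > P3 40 > P9 30.
P37: +140 to 150 (cap) ; 330 left.
Give P14 110 more to hit its cap of 140 ; 220 left.
Give P20 110 more to hit its cap of 120 ; 110 left.
Give P13 80 more to hit its cap of 80 ; 30 left.
P32 takes 10 more to reach its cap of 40 ; 20 left.
Only 20 left; P3 takes them to reach 40.
Total = 40×40 + 100×120 + 270×150 + 90×80 + 30×10 + 250×140 + 80×40 = 99800.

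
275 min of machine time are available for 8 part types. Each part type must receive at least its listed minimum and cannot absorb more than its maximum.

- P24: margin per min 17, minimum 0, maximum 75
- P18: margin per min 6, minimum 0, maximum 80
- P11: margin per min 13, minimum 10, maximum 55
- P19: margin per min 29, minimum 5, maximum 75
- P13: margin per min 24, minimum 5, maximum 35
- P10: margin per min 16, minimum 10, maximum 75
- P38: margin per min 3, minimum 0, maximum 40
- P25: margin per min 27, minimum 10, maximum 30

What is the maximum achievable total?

Meeting every minimum uses 0+0+10+5+5+10+0+10 = 40 min, leaving 235.
Rank by margin per min: P19 29 > P25 27 > P13 24 > P24 17 > P10 16 > P11 13 > P18 6 > P38 3.
P19 takes 70 more to reach its cap of 75 ; 165 left.
P25 takes 20 more to reach its cap of 30 ; 145 left.
P13: +30 to 35 (cap) ; 115 left.
P24 takes 75 more to reach its cap of 75 ; 40 left.
Only 40 left; P10 takes them to reach 50.
Total = 17×75 + 13×10 + 29×75 + 24×35 + 16×50 + 27×30 = 6030.

6030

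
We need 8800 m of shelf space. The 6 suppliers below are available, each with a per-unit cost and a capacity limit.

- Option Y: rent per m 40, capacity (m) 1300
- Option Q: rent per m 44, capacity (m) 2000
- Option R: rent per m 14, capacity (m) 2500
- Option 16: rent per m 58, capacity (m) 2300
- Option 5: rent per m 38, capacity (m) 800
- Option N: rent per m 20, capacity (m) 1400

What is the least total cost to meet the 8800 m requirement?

Fill from the cheapest supplier first.
Option R at 14: take all 2500 m — 6300 still needed.
Option N (20): use full 1400 — 4900 m to go.
Option 5 at 38: take all 800 m — 4100 still needed.
Option Y (40): use full 1300 — 2800 m to go.
Option Q at 44: take all 2000 m — 800 still needed.
Option 16 (58): take the remaining 800 — done.
Cost = 2500×14 + 1400×20 + 800×38 + 1300×40 + 2000×44 + 800×58 = 279800.

279800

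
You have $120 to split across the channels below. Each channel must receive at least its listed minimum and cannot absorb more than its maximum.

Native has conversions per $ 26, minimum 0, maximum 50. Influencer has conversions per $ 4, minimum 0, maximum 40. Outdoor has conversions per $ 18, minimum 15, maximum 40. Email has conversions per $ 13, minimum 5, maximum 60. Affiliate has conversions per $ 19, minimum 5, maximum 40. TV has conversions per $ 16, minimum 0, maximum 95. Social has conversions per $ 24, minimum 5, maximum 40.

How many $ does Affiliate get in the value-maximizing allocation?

10

Meeting every minimum uses 0+0+15+5+5+0+5 = 30 $, leaving 90.
Rank by conversions per $: Native 26 > Social 24 > Affiliate 19 > Outdoor 18 > TV 16 > Email 13 > Influencer 4.
Native takes 50 more to reach its cap of 50 → 40 left.
Social takes 35 more to reach its cap of 40 → 5 left.
Affiliate: +5 (room for 35) → 10. Pool exhausted.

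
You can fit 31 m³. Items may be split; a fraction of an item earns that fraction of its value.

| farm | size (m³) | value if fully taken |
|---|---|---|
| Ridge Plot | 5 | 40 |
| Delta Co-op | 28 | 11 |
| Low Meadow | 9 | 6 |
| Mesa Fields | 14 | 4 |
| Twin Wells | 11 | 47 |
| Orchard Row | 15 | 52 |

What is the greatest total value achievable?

Sort by value density: Ridge Plot 40/5≈8, Twin Wells 47/11≈4.27, Orchard Row 52/15≈3.47, Low Meadow 6/9≈0.667, Delta Co-op 11/28≈0.393, Mesa Fields 4/14≈0.286.
Ridge Plot: take in full, 5 m³ for value 40 → 26 left.
All 11 m³ of Twin Wells fit (value 47) → 15 remain.
Take all of Orchard Row (15 m³, value 52) → 0 m³ left.
Total value = 139.

139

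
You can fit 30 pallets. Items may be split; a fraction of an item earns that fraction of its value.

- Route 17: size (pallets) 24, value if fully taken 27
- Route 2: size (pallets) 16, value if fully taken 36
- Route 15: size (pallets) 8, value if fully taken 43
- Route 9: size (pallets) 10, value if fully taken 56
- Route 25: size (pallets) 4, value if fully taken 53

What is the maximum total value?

170

Best value per unit of size first: Route 25 53/4≈13.2, Route 9 56/10≈5.6, Route 15 43/8≈5.38, Route 2 36/16≈2.25, Route 17 27/24≈1.12.
Route 25: take in full, 4 pallets for value 53 → 26 left.
Route 9: take in full, 10 pallets for value 56 → 16 left.
All 8 pallets of Route 15 fit (value 43) → 8 remain.
Only 8 pallets remain; take 8/16 of Route 2 for value 36×8/16 = 18.
Total value = 170.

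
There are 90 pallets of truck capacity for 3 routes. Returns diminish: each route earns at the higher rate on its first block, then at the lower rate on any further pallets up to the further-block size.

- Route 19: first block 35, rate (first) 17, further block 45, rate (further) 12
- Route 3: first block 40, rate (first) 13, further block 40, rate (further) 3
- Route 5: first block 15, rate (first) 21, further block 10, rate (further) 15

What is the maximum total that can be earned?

Rank every tier by rate: Route 5/T1 21 > Route 19/T1 17 > Route 5/T2 15 > Route 3/T1 13 > Route 19/T2 12 > Route 3/T2 3.
Route 5/T1 (21): +15 ; 75 left.
Fill Route 19 T1 block (35 at 17) ; 40 left.
Fill Route 5 T2 block (10 at 15) ; 30 left.
Route 3 T1 at 13: only 30 left, fill 30.
Total = 21×15 + 17×35 + 15×10 + 13×30 = 1450.

1450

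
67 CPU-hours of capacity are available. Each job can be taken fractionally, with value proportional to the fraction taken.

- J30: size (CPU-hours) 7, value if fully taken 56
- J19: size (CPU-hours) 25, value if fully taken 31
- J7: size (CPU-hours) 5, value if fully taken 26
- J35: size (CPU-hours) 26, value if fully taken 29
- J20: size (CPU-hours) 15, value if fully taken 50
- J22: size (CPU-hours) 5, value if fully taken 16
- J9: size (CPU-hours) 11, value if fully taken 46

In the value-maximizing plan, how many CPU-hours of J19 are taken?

24

Sort by value density: J30 56/7≈8, J7 26/5≈5.2, J9 46/11≈4.18, J20 50/15≈3.33, J22 16/5≈3.2, J19 31/25≈1.24, J35 29/26≈1.12.
All 7 CPU-hours of J30 fit (value 56) — 60 remain.
J7: take in full, 5 CPU-hours for value 26 — 55 left.
Take all of J9 (11 CPU-hours, value 46) — 44 CPU-hours left.
All 15 CPU-hours of J20 fit (value 50) — 29 remain.
Take all of J22 (5 CPU-hours, value 16) — 24 CPU-hours left.
Only 24 CPU-hours remain; take 24/25 of J19 for value 31×24/25 = 29.76.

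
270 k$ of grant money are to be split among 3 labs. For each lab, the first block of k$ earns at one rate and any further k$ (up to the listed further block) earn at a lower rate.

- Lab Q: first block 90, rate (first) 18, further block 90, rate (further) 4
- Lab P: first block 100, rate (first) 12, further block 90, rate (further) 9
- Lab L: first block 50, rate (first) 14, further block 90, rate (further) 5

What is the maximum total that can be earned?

Treat each block as its own option and order by rate: Lab Q/tier1 18 > Lab L/tier1 14 > Lab P/tier1 12 > Lab P/tier2 9 > Lab L/tier2 5 > Lab Q/tier2 4.
Lab Q tier1 at 18: fill all 90 ; 180 left.
Lab L/tier1 (14): +50 ; 130 left.
Lab P/tier1 (12): +100 ; 30 left.
Lab P/tier2: +30 of 90 at 9; pool empty.
Total = 18×90 + 14×50 + 12×100 + 9×30 = 3790.

3790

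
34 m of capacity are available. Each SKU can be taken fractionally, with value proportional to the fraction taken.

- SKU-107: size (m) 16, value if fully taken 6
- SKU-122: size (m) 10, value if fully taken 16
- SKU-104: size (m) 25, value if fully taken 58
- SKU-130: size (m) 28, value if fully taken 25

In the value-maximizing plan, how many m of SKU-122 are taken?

9

Rank by value-to-size ratio: SKU-104 58/25≈2.32, SKU-122 16/10≈1.6, SKU-130 25/28≈0.893, SKU-107 6/16≈0.375.
Take all of SKU-104 (25 m, value 58) ; 9 m left.
Fill the last 9 m with part of SKU-122: 9/10 of it earns 14.4.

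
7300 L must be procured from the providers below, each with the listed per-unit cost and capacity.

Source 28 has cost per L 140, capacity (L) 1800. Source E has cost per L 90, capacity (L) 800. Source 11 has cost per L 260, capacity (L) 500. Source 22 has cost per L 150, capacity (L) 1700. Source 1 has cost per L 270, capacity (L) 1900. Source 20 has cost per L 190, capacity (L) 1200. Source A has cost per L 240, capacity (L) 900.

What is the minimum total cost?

1261000

Fill from the cheapest provider first.
Take 800 from Source E at 90 — need 6500 more.
Source 28 at 140: take all 1800 L — 4700 still needed.
Source 22 (150): use full 1700 — 3000 L to go.
Take 1200 from Source 20 at 190 — need 1800 more.
Source A at 240: take all 900 L — 900 still needed.
Take 500 from Source 11 at 260 — need 400 more.
Take 400 from Source 1 at 270 to finish.
Cost = 800×90 + 1800×140 + 1700×150 + 1200×190 + 900×240 + 500×260 + 400×270 = 1261000.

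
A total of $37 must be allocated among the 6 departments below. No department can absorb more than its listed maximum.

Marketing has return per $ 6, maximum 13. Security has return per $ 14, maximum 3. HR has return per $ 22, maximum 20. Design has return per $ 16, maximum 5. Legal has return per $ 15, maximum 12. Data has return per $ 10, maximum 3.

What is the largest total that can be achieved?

Highest return per $ first: HR 22 > Design 16 > Legal 15 > Security 14 > Data 10 > Marketing 6.
HR: +20 to 20 (cap) ; 17 left.
Design takes 5 to reach its cap of 5 ; 12 left.
Legal: +12 to 12 (cap) ; 0 left.
Total = 22×20 + 16×5 + 15×12 = 700.

700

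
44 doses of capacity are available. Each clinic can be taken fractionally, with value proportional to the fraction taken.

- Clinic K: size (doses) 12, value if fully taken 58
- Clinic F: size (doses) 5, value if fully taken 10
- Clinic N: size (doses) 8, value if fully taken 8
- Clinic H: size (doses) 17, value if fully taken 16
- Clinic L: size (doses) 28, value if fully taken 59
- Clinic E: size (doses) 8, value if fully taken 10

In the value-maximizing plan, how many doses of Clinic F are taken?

Sort by value density: Clinic K 58/12≈4.83, Clinic L 59/28≈2.11, Clinic F 10/5≈2, Clinic E 10/8≈1.25, Clinic N 8/8≈1, Clinic H 16/17≈0.941.
Take all of Clinic K (12 doses, value 58) ; 32 doses left.
Take all of Clinic L (28 doses, value 59) ; 4 doses left.
Fill the last 4 doses with part of Clinic F: 4/5 of it earns 8.

4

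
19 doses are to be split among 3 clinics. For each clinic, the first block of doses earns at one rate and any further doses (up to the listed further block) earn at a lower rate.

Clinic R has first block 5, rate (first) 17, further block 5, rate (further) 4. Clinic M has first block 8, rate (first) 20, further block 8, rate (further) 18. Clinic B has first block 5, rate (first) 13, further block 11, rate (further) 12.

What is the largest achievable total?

355

Rank every tier by rate: Clinic M/tier1 20 > Clinic M/tier2 18 > Clinic R/tier1 17 > Clinic B/tier1 13 > Clinic B/tier2 12 > Clinic R/tier2 4.
Fill Clinic M tier1 block (8 at 20) ; 11 left.
Clinic M tier2 at 18: fill all 8 ; 3 left.
Clinic R/tier1: +3 of 5 at 17; pool empty.
Total = 20×8 + 18×8 + 17×3 = 355.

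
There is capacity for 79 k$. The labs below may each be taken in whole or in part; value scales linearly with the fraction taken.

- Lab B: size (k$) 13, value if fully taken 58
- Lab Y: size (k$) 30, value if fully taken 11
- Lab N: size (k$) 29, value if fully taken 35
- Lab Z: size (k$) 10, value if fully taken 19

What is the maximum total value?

Best value per unit of size first: Lab B 58/13≈4.46, Lab Z 19/10≈1.9, Lab N 35/29≈1.21, Lab Y 11/30≈0.367.
Lab B: take in full, 13 k$ for value 58 → 66 left.
Take all of Lab Z (10 k$, value 19) → 56 k$ left.
All 29 k$ of Lab N fit (value 35) → 27 remain.
Only 27 k$ remain; take 27/30 of Lab Y for value 11×27/30 = 9.9.
Total value = 121.9.

121.9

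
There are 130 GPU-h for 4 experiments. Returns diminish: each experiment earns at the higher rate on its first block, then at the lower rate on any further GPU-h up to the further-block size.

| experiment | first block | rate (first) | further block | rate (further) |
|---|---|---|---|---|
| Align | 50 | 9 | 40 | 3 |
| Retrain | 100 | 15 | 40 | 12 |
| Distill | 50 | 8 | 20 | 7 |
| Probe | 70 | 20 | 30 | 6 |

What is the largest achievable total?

Order all 8 blocks by rate: Probe/T1 20 > Retrain/T1 15 > Retrain/T2 12 > Align/T1 9 > Distill/T1 8 > Distill/T2 7 > Probe/T2 6 > Align/T2 3.
Fill Probe T1 block (70 at 20) ; 60 left.
Retrain/T1: +60 of 100 at 15; pool empty.
Total = 20×70 + 15×60 = 2300.

2300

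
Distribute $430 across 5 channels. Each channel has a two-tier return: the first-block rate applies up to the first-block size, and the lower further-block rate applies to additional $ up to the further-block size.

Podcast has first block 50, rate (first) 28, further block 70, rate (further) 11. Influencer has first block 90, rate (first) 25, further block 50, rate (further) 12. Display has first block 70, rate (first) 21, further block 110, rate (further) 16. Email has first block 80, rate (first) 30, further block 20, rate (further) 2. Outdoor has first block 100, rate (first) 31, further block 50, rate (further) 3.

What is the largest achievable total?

Order all 10 blocks by rate: Outdoor/T1 31 > Email/T1 30 > Podcast/T1 28 > Influencer/T1 25 > Display/T1 21 > Display/T2 16 > Influencer/T2 12 > Podcast/T2 11 > Outdoor/T2 3 > Email/T2 2.
Outdoor T1 at 31: fill all 100 — 330 left.
Email/T1 (30): +80 — 250 left.
Podcast T1 at 28: fill all 50 — 200 left.
Fill Influencer T1 block (90 at 25) — 110 left.
Fill Display T1 block (70 at 21) — 40 left.
Display/T2: +40 of 110 at 16; pool empty.
Total = 31×100 + 30×80 + 28×50 + 25×90 + 21×70 + 16×40 = 11260.

11260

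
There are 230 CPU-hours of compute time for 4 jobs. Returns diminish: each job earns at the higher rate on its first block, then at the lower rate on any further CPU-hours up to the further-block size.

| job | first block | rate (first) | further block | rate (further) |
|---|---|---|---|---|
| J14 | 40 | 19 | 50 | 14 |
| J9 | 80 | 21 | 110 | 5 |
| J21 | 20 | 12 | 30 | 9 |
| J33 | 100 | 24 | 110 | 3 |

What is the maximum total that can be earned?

4980

Treat each block as its own option and order by rate: J33/tier1 24 > J9/tier1 21 > J14/tier1 19 > J14/tier2 14 > J21/tier1 12 > J21/tier2 9 > J9/tier2 5 > J33/tier2 3.
J33 tier1 at 24: fill all 100 — 130 left.
J9 tier1 at 21: fill all 80 — 50 left.
Fill J14 tier1 block (40 at 19) — 10 left.
J14/tier2: +10 of 50 at 14; pool empty.
Total = 24×100 + 21×80 + 19×40 + 14×10 = 4980.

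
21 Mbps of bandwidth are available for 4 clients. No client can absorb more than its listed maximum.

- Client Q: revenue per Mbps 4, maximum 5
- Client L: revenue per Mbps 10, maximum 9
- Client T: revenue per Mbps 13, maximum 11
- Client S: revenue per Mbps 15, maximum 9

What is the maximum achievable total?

Order the clients by revenue per Mbps: Client S 15 > Client T 13 > Client L 10 > Client Q 4.
Give Client S 9 to hit its cap of 9 ; 12 left.
Client T: +11 to 11 (cap) ; 1 left.
Client L has room for 9 but only 1 remain, so it gets 1.
Total = 10×1 + 13×11 + 15×9 = 288.

288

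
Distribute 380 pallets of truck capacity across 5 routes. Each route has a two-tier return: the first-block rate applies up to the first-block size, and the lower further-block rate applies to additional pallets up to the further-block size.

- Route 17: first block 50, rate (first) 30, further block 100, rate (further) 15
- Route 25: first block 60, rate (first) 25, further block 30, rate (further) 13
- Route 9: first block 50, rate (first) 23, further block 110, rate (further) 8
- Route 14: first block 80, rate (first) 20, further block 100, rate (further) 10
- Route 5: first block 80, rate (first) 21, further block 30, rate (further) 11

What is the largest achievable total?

Rank every tier by rate: Route 17/T1 30 > Route 25/T1 25 > Route 9/T1 23 > Route 5/T1 21 > Route 14/T1 20 > Route 17/T2 15 > Route 25/T2 13 > Route 5/T2 11 > Route 14/T2 10 > Route 9/T2 8.
Fill Route 17 T1 block (50 at 30) — 330 left.
Fill Route 25 T1 block (60 at 25) — 270 left.
Route 9 T1 at 23: fill all 50 — 220 left.
Fill Route 5 T1 block (80 at 21) — 140 left.
Route 14 T1 at 20: fill all 80 — 60 left.
60 remain; put them into Route 17 T2 at 15.
Total = 30×50 + 25×60 + 23×50 + 21×80 + 20×80 + 15×60 = 8330.

8330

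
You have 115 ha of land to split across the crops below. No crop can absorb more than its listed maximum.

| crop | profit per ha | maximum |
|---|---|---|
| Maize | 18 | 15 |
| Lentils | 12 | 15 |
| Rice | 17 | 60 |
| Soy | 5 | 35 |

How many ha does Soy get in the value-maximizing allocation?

Rank by profit per ha: Maize 18 > Rice 17 > Lentils 12 > Soy 5.
Give Maize 15 to hit its cap of 15 — 100 left.
Rice takes 60 to reach its cap of 60 — 40 left.
Give Lentils 15 to hit its cap of 15 — 25 left.
Soy has room for 35 but only 25 remain, so it gets 25.

25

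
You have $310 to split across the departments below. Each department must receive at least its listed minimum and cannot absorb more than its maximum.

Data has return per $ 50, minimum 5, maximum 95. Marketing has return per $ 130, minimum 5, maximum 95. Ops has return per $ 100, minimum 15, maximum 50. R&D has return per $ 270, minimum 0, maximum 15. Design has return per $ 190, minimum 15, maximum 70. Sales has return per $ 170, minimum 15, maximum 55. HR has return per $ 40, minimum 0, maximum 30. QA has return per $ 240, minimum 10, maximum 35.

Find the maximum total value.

51200

Meeting every minimum uses 5+5+15+0+15+15+0+10 = 65 $, leaving 245.
Order the departments by return per $: R&D 270 > QA 240 > Design 190 > Sales 170 > Marketing 130 > Ops 100 > Data 50 > HR 40.
Give R&D 15 more to hit its cap of 15 — 230 left.
Give QA 25 more to hit its cap of 35 — 205 left.
Design takes 55 more to reach its cap of 70 — 150 left.
Sales: +40 to 55 (cap) — 110 left.
Marketing: +90 to 95 (cap) — 20 left.
Ops has room for 35 more but only 20 remain, so it gets 35.
Total = 50×5 + 130×95 + 100×35 + 270×15 + 190×70 + 170×55 + 240×35 = 51200.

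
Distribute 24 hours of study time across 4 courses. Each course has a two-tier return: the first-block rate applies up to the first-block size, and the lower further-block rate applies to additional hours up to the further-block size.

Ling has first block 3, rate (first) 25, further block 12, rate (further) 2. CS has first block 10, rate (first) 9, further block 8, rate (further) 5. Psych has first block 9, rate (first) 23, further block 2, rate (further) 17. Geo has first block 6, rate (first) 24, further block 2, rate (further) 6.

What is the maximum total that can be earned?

Treat each block as its own option and order by rate: Ling/tier1 25 > Geo/tier1 24 > Psych/tier1 23 > Psych/tier2 17 > CS/tier1 9 > Geo/tier2 6 > CS/tier2 5 > Ling/tier2 2.
Ling tier1 at 25: fill all 3 → 21 left.
Geo/tier1 (24): +6 → 15 left.
Fill Psych tier1 block (9 at 23) → 6 left.
Fill Psych tier2 block (2 at 17) → 4 left.
4 remain; put them into CS tier1 at 9.
Total = 25×3 + 24×6 + 23×9 + 17×2 + 9×4 = 496.

496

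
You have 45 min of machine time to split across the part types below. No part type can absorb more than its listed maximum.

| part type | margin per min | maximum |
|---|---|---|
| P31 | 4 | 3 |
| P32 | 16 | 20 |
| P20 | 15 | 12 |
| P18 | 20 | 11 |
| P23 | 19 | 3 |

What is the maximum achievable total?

762

Highest margin per min first: P18 20 > P23 19 > P32 16 > P20 15 > P31 4.
P18 takes 11 to reach its cap of 11 ; 34 left.
P23: +3 to 3 (cap) ; 31 left.
P32 takes 20 to reach its cap of 20 ; 11 left.
Only 11 left; P20 takes them to reach 11.
Total = 16×20 + 15×11 + 20×11 + 19×3 = 762.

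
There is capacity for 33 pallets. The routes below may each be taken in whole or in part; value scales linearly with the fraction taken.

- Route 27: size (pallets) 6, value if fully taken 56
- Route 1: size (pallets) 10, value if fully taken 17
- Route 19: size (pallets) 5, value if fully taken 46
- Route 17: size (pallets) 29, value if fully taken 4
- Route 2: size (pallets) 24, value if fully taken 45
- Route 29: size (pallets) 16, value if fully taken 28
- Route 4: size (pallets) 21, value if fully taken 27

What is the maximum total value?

143.25

Rank by value-to-size ratio: Route 27 56/6≈9.33, Route 19 46/5≈9.2, Route 2 45/24≈1.88, Route 29 28/16≈1.75, Route 1 17/10≈1.7, Route 4 27/21≈1.29, Route 17 4/29≈0.138.
Route 27: take in full, 6 pallets for value 56 → 27 left.
Take all of Route 19 (5 pallets, value 46) → 22 pallets left.
Fill the last 22 pallets with part of Route 2: 22/24 of it earns 41.25.
Total value = 143.25.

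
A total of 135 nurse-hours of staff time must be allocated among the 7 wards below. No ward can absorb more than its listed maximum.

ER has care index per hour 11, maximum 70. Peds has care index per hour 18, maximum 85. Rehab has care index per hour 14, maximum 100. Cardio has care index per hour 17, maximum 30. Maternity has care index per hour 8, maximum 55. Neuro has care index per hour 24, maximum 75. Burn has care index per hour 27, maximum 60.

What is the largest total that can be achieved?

Highest care index per hour first: Burn 27 > Neuro 24 > Peds 18 > Cardio 17 > Rehab 14 > ER 11 > Maternity 8.
Burn takes 60 to reach its cap of 60 — 75 left.
Neuro: +75 to 75 (cap) — 0 left.
Total = 24×75 + 27×60 = 3420.

3420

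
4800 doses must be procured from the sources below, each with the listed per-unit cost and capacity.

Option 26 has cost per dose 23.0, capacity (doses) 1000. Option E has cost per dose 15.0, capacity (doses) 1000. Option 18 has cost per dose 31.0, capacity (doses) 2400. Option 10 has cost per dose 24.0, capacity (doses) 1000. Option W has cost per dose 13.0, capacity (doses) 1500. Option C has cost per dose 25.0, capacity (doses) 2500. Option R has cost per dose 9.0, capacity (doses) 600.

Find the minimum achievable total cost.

Fill from the cheapest source first.
Option R (9.0): use full 600 ; 4200 doses to go.
Take 1500 from Option W at 13.0 ; need 2700 more.
Take 1000 from Option E at 15.0 ; need 1700 more.
Take 1000 from Option 26 at 23.0 ; need 700 more.
Option 10 (24.0): take the remaining 700 ; done.
Option C, Option 18: unused.
Cost = 600×9.0 + 1500×13.0 + 1000×15.0 + 1000×23.0 + 700×24.0 = 79700.

79700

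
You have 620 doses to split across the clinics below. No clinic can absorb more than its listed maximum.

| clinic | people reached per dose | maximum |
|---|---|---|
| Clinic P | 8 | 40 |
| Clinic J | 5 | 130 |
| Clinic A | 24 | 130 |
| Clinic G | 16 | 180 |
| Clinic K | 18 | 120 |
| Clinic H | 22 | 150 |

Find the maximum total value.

Order the clinics by people reached per dose: Clinic A 24 > Clinic H 22 > Clinic K 18 > Clinic G 16 > Clinic P 8 > Clinic J 5.
Clinic A takes 130 to reach its cap of 130 — 490 left.
Clinic H: +150 to 150 (cap) — 340 left.
Give Clinic K 120 to hit its cap of 120 — 220 left.
Give Clinic G 180 to hit its cap of 180 — 40 left.
Give Clinic P 40 to hit its cap of 40 — 0 left.
Total = 8×40 + 24×130 + 16×180 + 18×120 + 22×150 = 11780.

11780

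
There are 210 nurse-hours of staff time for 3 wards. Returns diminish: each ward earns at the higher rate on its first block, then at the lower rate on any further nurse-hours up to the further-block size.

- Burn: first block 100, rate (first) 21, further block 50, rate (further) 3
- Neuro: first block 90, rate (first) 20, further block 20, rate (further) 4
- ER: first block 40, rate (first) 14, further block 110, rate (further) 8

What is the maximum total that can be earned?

4180

Order all 6 blocks by rate: Burn/T1 21 > Neuro/T1 20 > ER/T1 14 > ER/T2 8 > Neuro/T2 4 > Burn/T2 3.
Fill Burn T1 block (100 at 21) ; 110 left.
Fill Neuro T1 block (90 at 20) ; 20 left.
ER/T1: +20 of 40 at 14; pool empty.
Total = 21×100 + 20×90 + 14×20 = 4180.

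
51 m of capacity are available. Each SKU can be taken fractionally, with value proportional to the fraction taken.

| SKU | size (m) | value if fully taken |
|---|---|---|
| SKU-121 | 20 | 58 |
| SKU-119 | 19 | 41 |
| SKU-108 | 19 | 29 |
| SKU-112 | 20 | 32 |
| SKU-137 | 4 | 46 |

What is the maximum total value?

157.8

Sort by value density: SKU-137 46/4≈11.5, SKU-121 58/20≈2.9, SKU-119 41/19≈2.16, SKU-112 32/20≈1.6, SKU-108 29/19≈1.53.
All 4 m of SKU-137 fit (value 46) ; 47 remain.
All 20 m of SKU-121 fit (value 58) ; 27 remain.
Take all of SKU-119 (19 m, value 41) ; 8 m left.
8 m left: a 8/20 share of SKU-112 gives 32×8/20 = 12.8.
Total value = 157.8.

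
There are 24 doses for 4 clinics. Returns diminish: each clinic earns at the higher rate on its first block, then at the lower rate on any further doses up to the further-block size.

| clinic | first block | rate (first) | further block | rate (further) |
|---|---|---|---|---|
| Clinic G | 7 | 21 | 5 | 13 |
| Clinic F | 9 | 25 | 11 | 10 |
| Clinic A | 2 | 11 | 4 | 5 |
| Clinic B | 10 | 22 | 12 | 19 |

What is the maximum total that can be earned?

Order all 8 blocks by rate: Clinic F/tier1 25 > Clinic B/tier1 22 > Clinic G/tier1 21 > Clinic B/tier2 19 > Clinic G/tier2 13 > Clinic A/tier1 11 > Clinic F/tier2 10 > Clinic A/tier2 5.
Clinic F tier1 at 25: fill all 9 ; 15 left.
Clinic B/tier1 (22): +10 ; 5 left.
Clinic G tier1 at 21: only 5 left, fill 5.
Total = 25×9 + 22×10 + 21×5 = 550.

550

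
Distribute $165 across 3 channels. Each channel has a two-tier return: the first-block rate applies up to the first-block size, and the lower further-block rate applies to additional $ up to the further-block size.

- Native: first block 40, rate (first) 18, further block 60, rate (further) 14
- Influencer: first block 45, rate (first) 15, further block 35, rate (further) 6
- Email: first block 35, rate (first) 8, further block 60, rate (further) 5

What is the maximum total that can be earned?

2395

Order all 6 blocks by rate: Native/first 18 > Influencer/first 15 > Native/second 14 > Email/first 8 > Influencer/second 6 > Email/second 5.
Native first at 18: fill all 40 ; 125 left.
Fill Influencer first block (45 at 15) ; 80 left.
Native/second (14): +60 ; 20 left.
Email first at 8: only 20 left, fill 20.
Total = 18×40 + 15×45 + 14×60 + 8×20 = 2395.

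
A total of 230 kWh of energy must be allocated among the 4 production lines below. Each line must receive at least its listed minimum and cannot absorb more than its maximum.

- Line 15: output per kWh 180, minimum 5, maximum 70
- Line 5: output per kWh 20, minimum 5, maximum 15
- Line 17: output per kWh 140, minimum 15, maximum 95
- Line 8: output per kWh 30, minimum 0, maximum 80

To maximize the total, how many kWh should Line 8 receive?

Meeting every minimum uses 5+5+15+0 = 25 kWh, leaving 205.
Rank by output per kWh: Line 15 180 > Line 17 140 > Line 8 30 > Line 5 20.
Line 15 takes 65 more to reach its cap of 70 → 140 left.
Give Line 17 80 more to hit its cap of 95 → 60 left.
Line 8 has room for 80 more but only 60 remain, so it gets 60.

60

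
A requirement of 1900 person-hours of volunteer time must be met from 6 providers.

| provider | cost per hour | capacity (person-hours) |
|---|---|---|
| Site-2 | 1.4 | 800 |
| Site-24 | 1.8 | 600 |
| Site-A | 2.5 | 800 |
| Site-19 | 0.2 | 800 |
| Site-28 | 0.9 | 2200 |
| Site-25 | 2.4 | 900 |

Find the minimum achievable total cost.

1150

Cheapest first:
Site-19 (0.2): use full 800 — 1100 person-hours to go.
Site-28 (0.9): take the remaining 1100 — done.
Site-2, Site-24, Site-25, Site-A: unused.
Cost = 800×0.2 + 1100×0.9 = 1150.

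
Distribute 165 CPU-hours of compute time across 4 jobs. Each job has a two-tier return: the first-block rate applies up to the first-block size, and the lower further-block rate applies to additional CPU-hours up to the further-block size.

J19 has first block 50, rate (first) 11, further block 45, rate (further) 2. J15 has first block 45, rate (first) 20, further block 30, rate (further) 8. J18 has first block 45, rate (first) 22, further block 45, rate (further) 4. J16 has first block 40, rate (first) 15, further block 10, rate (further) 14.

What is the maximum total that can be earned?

Treat each block as its own option and order by rate: J18/first 22 > J15/first 20 > J16/first 15 > J16/second 14 > J19/first 11 > J15/second 8 > J18/second 4 > J19/second 2.
Fill J18 first block (45 at 22) → 120 left.
J15/first (20): +45 → 75 left.
J16/first (15): +40 → 35 left.
J16 second at 14: fill all 10 → 25 left.
J19/first: +25 of 50 at 11; pool empty.
Total = 22×45 + 20×45 + 15×40 + 14×10 + 11×25 = 2905.

2905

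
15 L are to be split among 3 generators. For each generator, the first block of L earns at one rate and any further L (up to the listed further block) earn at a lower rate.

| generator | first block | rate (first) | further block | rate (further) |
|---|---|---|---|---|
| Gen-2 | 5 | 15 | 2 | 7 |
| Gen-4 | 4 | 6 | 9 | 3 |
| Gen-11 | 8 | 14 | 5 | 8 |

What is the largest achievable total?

203

Order all 6 blocks by rate: Gen-2/tier1 15 > Gen-11/tier1 14 > Gen-11/tier2 8 > Gen-2/tier2 7 > Gen-4/tier1 6 > Gen-4/tier2 3.
Gen-2 tier1 at 15: fill all 5 ; 10 left.
Fill Gen-11 tier1 block (8 at 14) ; 2 left.
2 remain; put them into Gen-11 tier2 at 8.
Total = 15×5 + 14×8 + 8×2 = 203.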